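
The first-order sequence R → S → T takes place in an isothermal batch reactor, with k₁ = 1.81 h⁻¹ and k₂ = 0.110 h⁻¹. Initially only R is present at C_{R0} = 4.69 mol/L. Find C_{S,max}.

Evaluating C_S at t_opt = ln(k₂/k₁)/(k₂−k₁) gives C_{S,max}/C_{R0} = (k₁/k₂)^[k₂/(k₂−k₁)].
= (1.81/0.110)^(0.110/(0.110−1.81)) = (16.45)^(-0.06471) = 0.8343.
C_{S,max} = 0.8343×4.69 = 3.91 mol/L.

3.91 mol/L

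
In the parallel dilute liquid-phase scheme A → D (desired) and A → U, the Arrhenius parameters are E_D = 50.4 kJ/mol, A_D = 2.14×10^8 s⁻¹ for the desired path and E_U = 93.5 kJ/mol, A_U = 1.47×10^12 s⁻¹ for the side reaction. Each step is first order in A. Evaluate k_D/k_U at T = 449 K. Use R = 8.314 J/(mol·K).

15.0

With equal orders, S_{D/U} = k_D/k_U = (A_D/A_U)·exp[(E_U−E_D)/(RT)].
(E_U−E_D)/(RT) = (93.5−50.4)×10³/(8.314×449) = 43100/3733 = 11.55.
k_D/k_U = (2.14×10^8/1.47×10^12)·exp(11.55) = 1.456×10^-4 × 1.033×10^5 = 15.0.
Since E_D < E_U, lowering the temperature improves selectivity toward D.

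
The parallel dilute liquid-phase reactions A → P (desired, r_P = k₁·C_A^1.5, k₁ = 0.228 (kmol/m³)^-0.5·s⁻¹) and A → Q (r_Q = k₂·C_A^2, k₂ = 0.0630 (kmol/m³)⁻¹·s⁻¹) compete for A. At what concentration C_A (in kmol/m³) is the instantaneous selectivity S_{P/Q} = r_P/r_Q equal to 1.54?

S_{P/Q} = (k₁/k₂)·C_A^-0.5 ⇒ C_A = (S·k₂/k₁)^(-2).
= (1.54×0.0630/0.228)^(-2) = (0.4255)^(-2) = 5.52 kmol/m³.

5.52 kmol/m³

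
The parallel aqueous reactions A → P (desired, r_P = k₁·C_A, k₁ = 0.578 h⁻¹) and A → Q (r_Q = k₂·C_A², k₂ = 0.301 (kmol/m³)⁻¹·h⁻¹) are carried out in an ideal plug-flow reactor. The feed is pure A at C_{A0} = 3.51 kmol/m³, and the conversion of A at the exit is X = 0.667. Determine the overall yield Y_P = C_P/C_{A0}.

C_A = C_{A0}(1−X) = 1.169 kmol/m³.
Along a PFR/batch, dC_P/dC_A = −r_P/(r_P+r_Q) = −k₁/(k₁+k₂·C_A).
Integrating from C_{A0} to C_A: C_P = (0.578/0.301)·ln[(0.578+0.301·3.51)/(0.578+0.301·1.17)] = 1.920·ln(1.635/0.9298) = 1.083 kmol/m³.
Y_P = C_P/C_{A0} = 1.083/3.51 = 0.309.

0.309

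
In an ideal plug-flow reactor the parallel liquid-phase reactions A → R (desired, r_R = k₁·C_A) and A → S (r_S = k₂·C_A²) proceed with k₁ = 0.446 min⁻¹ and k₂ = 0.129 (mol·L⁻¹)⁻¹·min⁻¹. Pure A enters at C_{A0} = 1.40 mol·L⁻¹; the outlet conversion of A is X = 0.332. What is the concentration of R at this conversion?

0.348 mol·L⁻¹

C_A = C_{A0}(1−X) = 0.9352 mol·L⁻¹.
Along a PFR/batch, dC_R/dC_A = −r_R/(r_R+r_S) = −k₁/(k₁+k₂·C_A).
Integrating from C_{A0} to C_A: C_R = (0.446/0.129)·ln[(0.446+0.129·1.40)/(0.446+0.129·0.935)] = 3.457·ln(0.6266/0.5666) = 0.3478 mol·L⁻¹.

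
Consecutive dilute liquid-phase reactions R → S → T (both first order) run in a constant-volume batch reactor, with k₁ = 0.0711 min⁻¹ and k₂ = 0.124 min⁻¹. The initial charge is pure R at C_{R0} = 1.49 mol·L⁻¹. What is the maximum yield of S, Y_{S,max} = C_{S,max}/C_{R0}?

For a first-order series the maximum intermediate yield is C_{S,max}/C_{R0} = (k₁/k₂)^[k₂/(k₂−k₁)].
= (0.0711/0.124)^(0.124/(0.124−0.0711)) = (0.5734)^(2.344) = 0.2715.

0.272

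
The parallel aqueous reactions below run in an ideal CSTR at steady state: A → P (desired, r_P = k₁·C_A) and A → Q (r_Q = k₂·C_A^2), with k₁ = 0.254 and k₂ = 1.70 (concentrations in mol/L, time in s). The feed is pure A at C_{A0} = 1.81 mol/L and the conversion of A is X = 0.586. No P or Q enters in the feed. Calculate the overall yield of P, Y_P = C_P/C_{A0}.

0.0974

Exit C_A = C_{A0}(1−X) = 1.81×0.414 = 0.7493 mol/L.
A CSTR operates uniformly at the exit composition, giving r_P = 0.1903 and r_Q = 0.9546 (each k·C_A^n at C_A = 0.7493).
Fraction of consumed A going to P: r_P/(r_P+r_Q) = 0.1662.
C_P = 0.1662·C_{A0}·X = 0.1662×1.81×0.586 = 0.176 mol/L; Y_P = C_P/C_{A0} = 0.0974.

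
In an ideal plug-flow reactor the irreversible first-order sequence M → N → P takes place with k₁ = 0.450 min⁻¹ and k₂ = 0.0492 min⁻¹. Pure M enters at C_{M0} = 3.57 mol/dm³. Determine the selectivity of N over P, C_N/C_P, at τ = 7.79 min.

3.07

The intermediate concentration in a first-order A→B→C sequence is C_N = k₁C_{M0}(e^(−k₁τ) − e^(−k₂τ))/(k₂−k₁).
e^(−k₁τ) = e^(−0.450×7.79) = e^(−3.506) = 0.03003; e^(−k₂τ) = e^(−0.3833) = 0.6816.
C_N = 0.450×3.57/(0.0492−0.450) × (0.03003−0.6816) = (-4.008)×(-0.6516) = 2.612 mol/dm³.
C_M = C_{M0}e^(−k₁τ) = 0.1072 mol/dm³, so C_P = C_{M0}−C_M−C_N = 0.8510 mol/dm³; C_N/C_P = 3.07.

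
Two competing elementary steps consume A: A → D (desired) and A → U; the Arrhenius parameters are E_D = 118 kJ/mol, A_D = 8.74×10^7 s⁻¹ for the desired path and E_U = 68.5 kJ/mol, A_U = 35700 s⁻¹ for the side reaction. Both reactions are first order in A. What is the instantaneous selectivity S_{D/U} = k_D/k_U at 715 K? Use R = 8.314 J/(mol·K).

0.592

k_D/k_U = (A_D/A_U)·exp[−(E_D−E_U)/(RT)] = (A_D/A_U)·exp[(E_U−E_D)/(RT)].
(E_U−E_D)/(RT) = (68.5−118)×10³/(8.314×715) = -49500/5945 = -8.327.
k_D/k_U = (8.74×10^7/35700)·exp(-8.327) = 2448 × 2.419×10^-4 = 0.592.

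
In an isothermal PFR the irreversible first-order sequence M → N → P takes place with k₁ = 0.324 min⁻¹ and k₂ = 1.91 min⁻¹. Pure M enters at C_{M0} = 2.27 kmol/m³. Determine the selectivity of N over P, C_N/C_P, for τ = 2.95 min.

0.145

Solving the coupled first-order balances gives C_N(τ) = [k₁/(k₂−k₁)]·C_{M0}·(e^(−k₁τ) − e^(−k₂τ)).
e^(−k₁τ) = e^(−0.324×2.95) = e^(−0.9558) = 0.3845; e^(−k₂τ) = e^(−5.635) = 0.003572.
C_N = 0.324×2.27/(1.91−0.324) × (0.3845−0.003572) = 0.4637×0.3809 = 0.1767 kmol/m³.
C_M = C_{M0}e^(−k₁τ) = 0.8728 kmol/m³, so C_P = C_{M0}−C_M−C_N = 1.221 kmol/m³; C_N/C_P = 0.145.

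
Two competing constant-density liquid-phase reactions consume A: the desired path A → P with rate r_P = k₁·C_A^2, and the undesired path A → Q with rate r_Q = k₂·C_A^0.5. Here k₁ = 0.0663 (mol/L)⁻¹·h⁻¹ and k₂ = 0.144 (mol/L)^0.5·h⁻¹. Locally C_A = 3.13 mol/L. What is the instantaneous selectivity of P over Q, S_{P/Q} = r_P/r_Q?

2.55

S_{P/Q} = r_P/r_Q = (k₁·C_A^2)/(k₂·C_A^0.5) = (k₁/k₂)·C_A^1.5.
= (0.0663×3.130^2) / (0.144×3.130^0.5) = 0.6495/0.2548 = 2.55.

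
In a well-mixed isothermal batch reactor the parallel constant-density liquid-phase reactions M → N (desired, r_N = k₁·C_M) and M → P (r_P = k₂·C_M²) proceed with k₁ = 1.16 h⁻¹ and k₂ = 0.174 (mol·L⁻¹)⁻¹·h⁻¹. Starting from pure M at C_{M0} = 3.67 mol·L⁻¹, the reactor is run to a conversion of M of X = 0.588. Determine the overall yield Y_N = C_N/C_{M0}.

C_M = C_{M0}(1−X) = 1.512 mol·L⁻¹.
Along a PFR/batch, dC_N/dC_M = −r_N/(r_N+r_P) = −k₁/(k₁+k₂·C_M).
Integrating from C_{M0} to C_M: C_N = (1.16/0.174)·ln[(1.16+0.174·3.67)/(1.16+0.174·1.51)] = 6.667·ln(1.799/1.423) = 1.561 mol·L⁻¹.
Y_N = C_N/C_{M0} = 1.561/3.67 = 0.425.

0.425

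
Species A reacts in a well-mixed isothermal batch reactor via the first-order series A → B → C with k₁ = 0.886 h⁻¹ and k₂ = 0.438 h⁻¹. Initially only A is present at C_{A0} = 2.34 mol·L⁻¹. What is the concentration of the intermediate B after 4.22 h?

For first-order series with pure A initially, C_B(t) = k₁C_{A0}/(k₂−k₁)·(e^(−k₁t) − e^(−k₂t)).
e^(−k₁t) = e^(−0.886×4.22) = e^(−3.739) = 0.02378; e^(−k₂t) = e^(−1.848) = 0.1575.
C_B = 0.886×2.34/(0.438−0.886) × (0.02378−0.1575) = (-4.628)×(-0.1337) = 0.6188 mol·L⁻¹.

0.619 mol·L⁻¹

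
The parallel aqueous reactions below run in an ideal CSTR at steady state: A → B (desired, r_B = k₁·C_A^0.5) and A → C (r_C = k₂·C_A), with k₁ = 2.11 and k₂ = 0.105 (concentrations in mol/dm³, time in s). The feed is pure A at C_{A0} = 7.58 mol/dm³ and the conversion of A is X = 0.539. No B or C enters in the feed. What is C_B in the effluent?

Exit C_A = C_{A0}(1−X) = 7.58×0.461 = 3.494 mol/dm³.
A CSTR operates uniformly at the exit composition, giving r_B = 3.944 and r_C = 0.3669 (each k·C_A^n at C_A = 3.494).
Fraction of consumed A going to B: r_B/(r_B+r_C) = 0.9149.
C_B = 0.9149·C_{A0}·X = 0.9149×7.58×0.539 = 3.74 mol/dm³.

3.74 mol/dm³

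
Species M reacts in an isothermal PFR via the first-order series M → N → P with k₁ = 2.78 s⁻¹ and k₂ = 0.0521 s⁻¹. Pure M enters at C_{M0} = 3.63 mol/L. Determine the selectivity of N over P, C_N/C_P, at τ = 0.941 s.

28.8

For first-order series with pure M initially, C_N(τ) = k₁C_{M0}/(k₂−k₁)·(e^(−k₁τ) − e^(−k₂τ)).
e^(−k₁τ) = e^(−2.78×0.941) = e^(−2.616) = 0.07310; e^(−k₂τ) = e^(−0.04903) = 0.9522.
C_N = 2.78×3.63/(0.0521−2.78) × (0.07310−0.9522) = (-3.699)×(-0.8791) = 3.252 mol/L.
C_M = C_{M0}e^(−k₁τ) = 0.2653 mol/L, so C_P = C_{M0}−C_M−C_N = 0.1127 mol/L; C_N/C_P = 28.8.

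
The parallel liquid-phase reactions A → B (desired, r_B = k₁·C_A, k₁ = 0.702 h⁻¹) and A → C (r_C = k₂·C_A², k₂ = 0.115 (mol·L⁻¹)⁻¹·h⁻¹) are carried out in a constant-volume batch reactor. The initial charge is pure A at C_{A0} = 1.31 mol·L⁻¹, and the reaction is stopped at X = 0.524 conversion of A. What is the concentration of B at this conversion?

0.593 mol·L⁻¹

C_A = C_{A0}(1−X) = 0.6236 mol·L⁻¹.
Along a PFR/batch, dC_B/dC_A = −r_B/(r_B+r_C) = −k₁/(k₁+k₂·C_A).
Integrating from C_{A0} to C_A: C_B = (0.702/0.115)·ln[(0.702+0.115·1.31)/(0.702+0.115·0.624)] = 6.104·ln(0.8526/0.7737) = 0.5931 mol·L⁻¹.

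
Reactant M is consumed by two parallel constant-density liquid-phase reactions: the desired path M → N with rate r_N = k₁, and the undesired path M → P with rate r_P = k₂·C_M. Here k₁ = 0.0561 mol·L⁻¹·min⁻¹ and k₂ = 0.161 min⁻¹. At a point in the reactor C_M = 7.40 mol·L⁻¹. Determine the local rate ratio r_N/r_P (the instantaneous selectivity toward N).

0.0471

S_{N/P} = r_N/r_P = (k₁)/(k₂·C_M) = (k₁/k₂)·C_M⁻¹.
= (0.0561) / (0.161×7.400) = 0.05610/1.191 = 0.0471.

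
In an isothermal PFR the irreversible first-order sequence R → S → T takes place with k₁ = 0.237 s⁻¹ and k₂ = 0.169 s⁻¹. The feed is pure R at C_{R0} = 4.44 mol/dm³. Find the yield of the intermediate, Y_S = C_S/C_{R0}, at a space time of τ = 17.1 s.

0.133

The intermediate concentration in a first-order A→B→C sequence is C_S = k₁C_{R0}(e^(−k₁τ) − e^(−k₂τ))/(k₂−k₁).
e^(−k₁τ) = e^(−0.237×17.1) = e^(−4.053) = 0.01738; e^(−k₂τ) = e^(−2.890) = 0.05558.
C_S = 0.237×4.44/(0.169−0.237) × (0.01738−0.05558) = (-15.47)×(-0.03821) = 0.5912 mol/dm³.
Y_S = C_S/C_{R0} = 0.5912/4.44 = 0.133.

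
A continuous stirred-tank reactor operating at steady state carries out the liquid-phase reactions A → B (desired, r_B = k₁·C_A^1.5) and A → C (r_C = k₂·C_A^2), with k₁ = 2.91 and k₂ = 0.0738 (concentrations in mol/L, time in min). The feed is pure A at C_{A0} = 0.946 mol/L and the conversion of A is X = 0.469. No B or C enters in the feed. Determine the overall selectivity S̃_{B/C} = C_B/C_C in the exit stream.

55.6

Exit C_A = C_{A0}(1−X) = 0.946×0.531 = 0.5023 mol/L.
A CSTR operates uniformly at the exit composition, giving r_B = 1.036 and r_C = 0.01862 (each k·C_A^n at C_A = 0.5023).
Overall selectivity = C_B/C_C = r_Bτ/(r_Cτ) = r_B/r_C = 55.6.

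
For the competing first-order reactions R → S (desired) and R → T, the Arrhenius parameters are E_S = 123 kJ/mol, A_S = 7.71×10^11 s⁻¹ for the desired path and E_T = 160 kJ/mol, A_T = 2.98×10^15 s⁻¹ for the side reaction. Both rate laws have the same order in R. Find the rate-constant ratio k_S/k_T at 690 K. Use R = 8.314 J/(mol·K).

0.164

Since both paths have the same order in R, the concentration cancels and S_{S/T} = k_S/k_T = (A_S/A_T)·exp[(E_T−E_S)/(RT)].
(E_T−E_S)/(RT) = (160−123)×10³/(8.314×690) = 37000/5737 = 6.450.
k_S/k_T = (7.71×10^11/2.98×10^15)·exp(6.450) = 2.587×10^-4 × 632.5 = 0.164.
Since E_S < E_T, lowering the temperature improves selectivity toward S.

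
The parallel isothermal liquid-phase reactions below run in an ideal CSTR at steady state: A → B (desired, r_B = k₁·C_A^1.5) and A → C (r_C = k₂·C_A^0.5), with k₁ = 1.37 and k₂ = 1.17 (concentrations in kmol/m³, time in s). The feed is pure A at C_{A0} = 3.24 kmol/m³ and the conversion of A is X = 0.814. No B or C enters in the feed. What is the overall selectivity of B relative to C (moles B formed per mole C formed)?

Exit C_A = C_{A0}(1−X) = 3.24×0.186 = 0.6026 kmol/m³.
In a CSTR the entire volume is at exit conditions, so r_B = 1.37×0.6026^1.5 = 0.6409 and r_C = 1.17×0.6026^0.5 = 0.9083.
Overall selectivity = C_B/C_C = r_Bτ/(r_Cτ) = r_B/r_C = 0.706.

0.706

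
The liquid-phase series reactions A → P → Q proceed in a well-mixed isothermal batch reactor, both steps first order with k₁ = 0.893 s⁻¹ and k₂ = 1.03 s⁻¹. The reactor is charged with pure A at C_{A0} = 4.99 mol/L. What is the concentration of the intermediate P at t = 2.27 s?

1.15 mol/L

For first-order series with pure A initially, C_P(t) = k₁C_{A0}/(k₂−k₁)·(e^(−k₁t) − e^(−k₂t)).
e^(−k₁t) = e^(−0.893×2.27) = e^(−2.027) = 0.1317; e^(−k₂t) = e^(−2.338) = 0.09651.
C_P = 0.893×4.99/(1.03−0.893) × (0.1317−0.09651) = 32.53×0.03520 = 1.145 mol/L.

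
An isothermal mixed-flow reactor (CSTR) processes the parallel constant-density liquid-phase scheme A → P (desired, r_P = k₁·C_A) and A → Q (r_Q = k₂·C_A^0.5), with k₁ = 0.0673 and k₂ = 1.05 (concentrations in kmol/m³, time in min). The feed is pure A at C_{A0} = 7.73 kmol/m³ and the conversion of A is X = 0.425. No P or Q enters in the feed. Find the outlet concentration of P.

0.391 kmol/m³

Exit C_A = C_{A0}(1−X) = 7.73×0.575 = 4.445 kmol/m³.
In a CSTR the entire volume is at exit conditions, so r_P = 0.0673×4.445 = 0.2991 and r_Q = 1.05×4.445^0.5 = 2.214.
Fraction of consumed A going to P: r_P/(r_P+r_Q) = 0.1190.
C_P = 0.1190·C_{A0}·X = 0.1190×7.73×0.425 = 0.391 kmol/m³.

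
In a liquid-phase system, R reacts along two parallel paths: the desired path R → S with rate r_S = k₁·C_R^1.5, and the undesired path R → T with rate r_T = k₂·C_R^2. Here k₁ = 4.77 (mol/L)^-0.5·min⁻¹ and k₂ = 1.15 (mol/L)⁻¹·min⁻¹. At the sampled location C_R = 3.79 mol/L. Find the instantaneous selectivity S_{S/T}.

2.13

S_{S/T} = r_S/r_T = (k₁·C_R^1.5)/(k₂·C_R^2) = (k₁/k₂)·C_R^-0.5.
= (4.77×3.790^1.5) / (1.15×3.790^2) = 35.19/16.52 = 2.13.
The undesired path is higher order in R, so low C_R (CSTR or dilute feed) favours S.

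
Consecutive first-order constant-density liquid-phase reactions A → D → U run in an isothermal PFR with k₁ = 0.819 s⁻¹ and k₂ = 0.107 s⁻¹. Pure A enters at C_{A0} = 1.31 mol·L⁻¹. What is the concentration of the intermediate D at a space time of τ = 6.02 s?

0.780 mol·L⁻¹

The intermediate concentration in a first-order A→B→C sequence is C_D = k₁C_{A0}(e^(−k₁τ) − e^(−k₂τ))/(k₂−k₁).
e^(−k₁τ) = e^(−0.819×6.02) = e^(−4.930) = 0.007224; e^(−k₂τ) = e^(−0.6441) = 0.5251.
C_D = 0.819×1.31/(0.107−0.819) × (0.007224−0.5251) = (-1.507)×(-0.5179) = 0.7804 mol·L⁻¹.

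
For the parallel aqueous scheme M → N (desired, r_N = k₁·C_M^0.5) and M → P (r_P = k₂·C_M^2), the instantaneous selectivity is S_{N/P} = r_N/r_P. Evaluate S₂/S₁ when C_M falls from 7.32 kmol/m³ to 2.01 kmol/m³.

6.95

S_{N/P} = (k₁/k₂)·C_M^-1.5, so S₂/S₁ = (C_{M,2}/C_{M,1})^-1.5.
= (2.01/7.32)^(-1.5) = (0.2746)^(-1.5) = 6.95.
Selectivity toward N rises as C_M falls — low-concentration operation is favoured.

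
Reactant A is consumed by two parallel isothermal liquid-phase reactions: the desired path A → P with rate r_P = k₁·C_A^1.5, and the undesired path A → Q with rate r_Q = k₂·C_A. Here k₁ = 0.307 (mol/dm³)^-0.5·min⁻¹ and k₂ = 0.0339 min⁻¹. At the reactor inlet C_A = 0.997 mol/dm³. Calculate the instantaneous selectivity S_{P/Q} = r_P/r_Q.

S_{P/Q} = r_P/r_Q = (k₁·C_A^1.5)/(k₂·C_A) = (k₁/k₂)·C_A^0.5.
= (0.307×0.9970^1.5) / (0.0339×0.9970) = 0.3056/0.03380 = 9.04.
Since the desired path is higher order in A, keeping C_A high (PFR or concentrated feed) favours P.

9.04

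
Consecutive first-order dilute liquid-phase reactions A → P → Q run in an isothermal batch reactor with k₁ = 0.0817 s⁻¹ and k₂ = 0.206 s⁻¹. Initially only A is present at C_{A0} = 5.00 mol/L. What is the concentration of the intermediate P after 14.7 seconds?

0.830 mol/L

Solving the coupled first-order balances gives C_P(t) = [k₁/(k₂−k₁)]·C_{A0}·(e^(−k₁t) − e^(−k₂t)).
e^(−k₁t) = e^(−0.0817×14.7) = e^(−1.201) = 0.3009; e^(−k₂t) = e^(−3.028) = 0.04840.
C_P = 0.0817×5.00/(0.206−0.0817) × (0.3009−0.04840) = 3.286×0.2525 = 0.8298 mol/L.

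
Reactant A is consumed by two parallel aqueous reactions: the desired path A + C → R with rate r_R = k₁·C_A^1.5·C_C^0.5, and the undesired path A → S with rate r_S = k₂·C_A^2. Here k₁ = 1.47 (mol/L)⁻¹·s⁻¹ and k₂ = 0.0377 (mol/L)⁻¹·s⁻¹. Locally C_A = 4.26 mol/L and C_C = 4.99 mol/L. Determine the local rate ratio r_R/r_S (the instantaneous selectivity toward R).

S_{R/S} = r_R/r_S = (k₁·C_A^1.5·C_C^0.5)/(k₂·C_A^2) = (k₁/k₂)·C_A^-0.5·C_C^0.5.
= (1.47×4.260^1.5×4.990^0.5) / (0.0377×4.260^2) = 28.87/0.6842 = 42.2.
The undesired path is higher order in A, so low C_A (CSTR or dilute feed) favours R.

42.2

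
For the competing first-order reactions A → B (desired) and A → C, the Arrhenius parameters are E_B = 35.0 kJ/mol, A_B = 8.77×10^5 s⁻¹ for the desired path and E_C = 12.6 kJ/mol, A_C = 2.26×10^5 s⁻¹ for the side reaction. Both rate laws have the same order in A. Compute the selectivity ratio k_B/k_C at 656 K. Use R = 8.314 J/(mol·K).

k_B/k_C = (A_B/A_C)·exp[−(E_B−E_C)/(RT)] = (A_B/A_C)·exp[(E_C−E_B)/(RT)].
(E_C−E_B)/(RT) = (12.6−35.0)×10³/(8.314×656) = -22400/5454 = -4.107.
k_B/k_C = (8.77×10^5/2.26×10^5)·exp(-4.107) = 3.881 × 0.01646 = 0.0639.
Since E_B > E_C, raising the temperature improves selectivity toward B.

0.0639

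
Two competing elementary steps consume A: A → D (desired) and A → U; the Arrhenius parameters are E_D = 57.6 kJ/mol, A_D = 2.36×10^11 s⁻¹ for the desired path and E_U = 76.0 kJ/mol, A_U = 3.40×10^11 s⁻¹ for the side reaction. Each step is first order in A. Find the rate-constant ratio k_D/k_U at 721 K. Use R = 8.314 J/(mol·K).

Since both paths have the same order in A, the concentration cancels and S_{D/U} = k_D/k_U = (A_D/A_U)·exp[(E_U−E_D)/(RT)].
(E_U−E_D)/(RT) = (76.0−57.6)×10³/(8.314×721) = 18400/5994 = 3.070.
k_D/k_U = (2.36×10^11/3.40×10^11)·exp(3.070) = 0.6941 × 21.53 = 14.9.

14.9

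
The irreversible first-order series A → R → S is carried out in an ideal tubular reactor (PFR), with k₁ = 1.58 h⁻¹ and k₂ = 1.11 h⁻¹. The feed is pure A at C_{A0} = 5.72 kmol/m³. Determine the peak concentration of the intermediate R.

2.48 kmol/m³

For a first-order series the maximum intermediate yield is C_{R,max}/C_{A0} = (k₁/k₂)^[k₂/(k₂−k₁)].
= (1.58/1.11)^(1.11/(1.11−1.58)) = (1.423)^(-2.362) = 0.4344.
C_{R,max} = 0.4344×5.72 = 2.48 kmol/m³.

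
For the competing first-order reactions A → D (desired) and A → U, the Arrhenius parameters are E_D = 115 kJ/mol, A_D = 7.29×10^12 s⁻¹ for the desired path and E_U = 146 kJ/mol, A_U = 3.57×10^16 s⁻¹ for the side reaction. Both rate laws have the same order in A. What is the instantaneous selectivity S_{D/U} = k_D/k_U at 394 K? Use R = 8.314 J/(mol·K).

2.63

k_D/k_U = (A_D/A_U)·exp[−(E_D−E_U)/(RT)] = (A_D/A_U)·exp[(E_U−E_D)/(RT)].
(E_U−E_D)/(RT) = (146−115)×10³/(8.314×394) = 31000/3276 = 9.464.
k_D/k_U = (7.29×10^12/3.57×10^16)·exp(9.464) = 2.042×10^-4 × 12882 = 2.63.
Since E_D < E_U, lowering the temperature improves selectivity toward D.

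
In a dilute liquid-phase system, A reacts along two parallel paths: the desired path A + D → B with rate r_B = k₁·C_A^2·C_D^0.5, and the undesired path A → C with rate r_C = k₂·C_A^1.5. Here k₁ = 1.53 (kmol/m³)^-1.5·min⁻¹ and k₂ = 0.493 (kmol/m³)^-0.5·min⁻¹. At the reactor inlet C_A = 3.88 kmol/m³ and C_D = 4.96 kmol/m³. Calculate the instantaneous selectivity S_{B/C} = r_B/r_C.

S_{B/C} = r_B/r_C = (k₁·C_A^2·C_D^0.5)/(k₂·C_A^1.5) = (k₁/k₂)·C_A^0.5·C_D^0.5.
= (1.53×3.880^2×4.960^0.5) / (0.493×3.880^1.5) = 51.30/3.768 = 13.6.

13.6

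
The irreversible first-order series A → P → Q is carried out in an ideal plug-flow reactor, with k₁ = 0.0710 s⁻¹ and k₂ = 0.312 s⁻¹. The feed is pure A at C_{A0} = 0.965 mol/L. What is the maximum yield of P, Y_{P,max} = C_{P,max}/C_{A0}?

0.147

At the optimum, C_{P,max}/C_{A0} = (k₁/k₂)^[k₂/(k₂−k₁)].
= (0.0710/0.312)^(0.312/(0.312−0.0710)) = (0.2276)^(1.295) = 0.1471.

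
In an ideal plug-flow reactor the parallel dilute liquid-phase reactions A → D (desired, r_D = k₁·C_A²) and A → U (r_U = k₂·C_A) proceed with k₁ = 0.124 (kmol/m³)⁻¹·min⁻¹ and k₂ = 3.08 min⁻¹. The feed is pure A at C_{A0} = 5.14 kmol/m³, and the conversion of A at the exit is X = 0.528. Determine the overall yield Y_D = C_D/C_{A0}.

0.0694

C_A = C_{A0}(1−X) = 2.426 kmol/m³.
Along a PFR/batch, dC_U/dC_A = −r_U/(r_D+r_U) = −k₂/(k₂+k₁·C_A).
Integrating from C_{A0} to C_A: C_U = (3.08/0.124)·ln[(3.08+0.124·5.14)/(3.08+0.124·2.43)] = 24.84·ln(3.717/3.381) = 2.357 kmol/m³.
Then C_D = (C_{A0}−C_A) − C_U = 2.714 − 2.357 = 0.3569 kmol/m³.
Y_D = C_D/C_{A0} = 0.3569/5.14 = 0.0694.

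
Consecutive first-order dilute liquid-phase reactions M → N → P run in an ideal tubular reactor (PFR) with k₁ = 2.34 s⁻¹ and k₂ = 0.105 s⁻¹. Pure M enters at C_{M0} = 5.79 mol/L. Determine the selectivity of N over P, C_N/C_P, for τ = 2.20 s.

The intermediate concentration in a first-order A→B→C sequence is C_N = k₁C_{M0}(e^(−k₁τ) − e^(−k₂τ))/(k₂−k₁).
e^(−k₁τ) = e^(−2.34×2.20) = e^(−5.148) = 0.005811; e^(−k₂τ) = e^(−0.2310) = 0.7937.
C_N = 2.34×5.79/(0.105−2.34) × (0.005811−0.7937) = (-6.062)×(-0.7879) = 4.776 mol/L.
C_M = C_{M0}e^(−k₁τ) = 0.03365 mol/L, so C_P = C_{M0}−C_M−C_N = 0.9799 mol/L; C_N/C_P = 4.87.

4.87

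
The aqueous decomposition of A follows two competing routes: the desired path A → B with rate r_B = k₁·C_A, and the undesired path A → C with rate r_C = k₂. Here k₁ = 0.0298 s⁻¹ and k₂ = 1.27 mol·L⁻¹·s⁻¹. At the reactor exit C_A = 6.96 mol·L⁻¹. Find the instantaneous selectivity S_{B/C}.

0.163

S_{B/C} = r_B/r_C = (k₁·C_A)/(k₂) = (k₁/k₂)·C_A.
= (0.0298×6.960) / (1.27) = 0.2074/1.270 = 0.163.
Since the desired path is higher order in A, keeping C_A high (PFR or concentrated feed) favours B.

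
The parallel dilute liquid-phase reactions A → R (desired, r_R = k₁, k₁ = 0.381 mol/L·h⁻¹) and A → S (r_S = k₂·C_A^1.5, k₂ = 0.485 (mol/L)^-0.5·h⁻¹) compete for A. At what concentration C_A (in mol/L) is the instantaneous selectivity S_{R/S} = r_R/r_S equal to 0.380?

S_{R/S} = (k₁/k₂)·C_A^-1.5 ⇒ C_A = (S·k₂/k₁)^(1/(-1.5)).
= (0.380×0.485/0.381)^(-0.6667) = (0.4837)^(-0.6667) = 1.62 mol/L.

1.62 mol/L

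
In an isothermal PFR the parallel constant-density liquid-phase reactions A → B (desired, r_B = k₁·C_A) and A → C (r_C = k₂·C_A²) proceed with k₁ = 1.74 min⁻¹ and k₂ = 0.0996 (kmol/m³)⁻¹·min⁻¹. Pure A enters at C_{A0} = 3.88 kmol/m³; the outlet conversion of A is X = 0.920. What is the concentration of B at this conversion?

3.20 kmol/m³

C_A = C_{A0}(1−X) = 0.3104 kmol/m³.
Along a PFR/batch, dC_B/dC_A = −r_B/(r_B+r_C) = −k₁/(k₁+k₂·C_A).
Integrating from C_{A0} to C_A: C_B = (1.74/0.0996)·ln[(1.74+0.0996·3.88)/(1.74+0.0996·0.310)] = 17.47·ln(2.126/1.771) = 3.196 kmol/m³.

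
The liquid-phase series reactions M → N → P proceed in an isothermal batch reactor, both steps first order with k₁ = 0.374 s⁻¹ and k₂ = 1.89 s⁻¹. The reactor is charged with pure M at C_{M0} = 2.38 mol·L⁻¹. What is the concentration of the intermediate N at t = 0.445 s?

0.244 mol·L⁻¹

For first-order series with pure M initially, C_N(t) = k₁C_{M0}/(k₂−k₁)·(e^(−k₁t) − e^(−k₂t)).
e^(−k₁t) = e^(−0.374×0.445) = e^(−0.1664) = 0.8467; e^(−k₂t) = e^(−0.8410) = 0.4313.
C_N = 0.374×2.38/(1.89−0.374) × (0.8467−0.4313) = 0.5872×0.4154 = 0.2439 mol·L⁻¹.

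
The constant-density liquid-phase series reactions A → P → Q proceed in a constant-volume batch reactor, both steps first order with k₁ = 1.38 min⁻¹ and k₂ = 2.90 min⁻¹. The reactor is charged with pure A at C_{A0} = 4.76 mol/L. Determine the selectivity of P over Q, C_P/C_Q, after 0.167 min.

3.66

The intermediate concentration in a first-order A→B→C sequence is C_P = k₁C_{A0}(e^(−k₁t) − e^(−k₂t))/(k₂−k₁).
e^(−k₁t) = e^(−1.38×0.167) = e^(−0.2305) = 0.7942; e^(−k₂t) = e^(−0.4843) = 0.6161.
C_P = 1.38×4.76/(2.90−1.38) × (0.7942−0.6161) = 4.322×0.1780 = 0.7694 mol/L.
C_A = C_{A0}e^(−k₁t) = 3.780 mol/L, so C_Q = C_{A0}−C_A−C_P = 0.2103 mol/L; C_P/C_Q = 3.66.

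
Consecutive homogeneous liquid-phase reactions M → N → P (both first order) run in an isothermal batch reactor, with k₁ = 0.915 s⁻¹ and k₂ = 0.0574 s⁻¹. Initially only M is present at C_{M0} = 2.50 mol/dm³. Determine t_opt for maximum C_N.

Setting dC_N/dt = 0 gives t_opt = ln(k₂/k₁)/(k₂−k₁).
= ln(0.0574/0.915)/(0.0574−0.915) = ln(0.06273)/-0.8576 = -2.769/-0.8576 = 3.23 s.

3.23 s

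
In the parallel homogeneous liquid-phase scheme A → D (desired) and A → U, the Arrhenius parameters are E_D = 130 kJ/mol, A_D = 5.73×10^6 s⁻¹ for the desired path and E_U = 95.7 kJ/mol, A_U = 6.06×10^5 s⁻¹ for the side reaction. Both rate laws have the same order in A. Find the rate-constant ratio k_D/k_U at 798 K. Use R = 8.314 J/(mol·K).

Since both paths have the same order in A, the concentration cancels and S_{D/U} = k_D/k_U = (A_D/A_U)·exp[(E_U−E_D)/(RT)].
(E_U−E_D)/(RT) = (95.7−130)×10³/(8.314×798) = -34300/6635 = -5.170.
k_D/k_U = (5.73×10^6/6.06×10^5)·exp(-5.170) = 9.455 × 0.005685 = 0.0538.

0.0538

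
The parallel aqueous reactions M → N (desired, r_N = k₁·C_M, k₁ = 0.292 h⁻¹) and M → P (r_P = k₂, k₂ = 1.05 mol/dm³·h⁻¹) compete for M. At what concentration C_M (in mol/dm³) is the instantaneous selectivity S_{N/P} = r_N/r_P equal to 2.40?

S_{N/P} = (k₁/k₂)·C_M ⇒ C_M = S·k₂/k₁.
= 2.40×1.05/0.292 = 8.63 mol/dm³.

8.63 mol/dm³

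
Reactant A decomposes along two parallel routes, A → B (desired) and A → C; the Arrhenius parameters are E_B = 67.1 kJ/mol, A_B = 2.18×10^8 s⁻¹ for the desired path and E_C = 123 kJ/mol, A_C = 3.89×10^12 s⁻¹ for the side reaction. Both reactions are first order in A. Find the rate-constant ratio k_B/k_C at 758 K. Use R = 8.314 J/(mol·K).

0.399

k_B/k_C = (A_B/A_C)·exp[−(E_B−E_C)/(RT)] = (A_B/A_C)·exp[(E_C−E_B)/(RT)].
(E_C−E_B)/(RT) = (123−67.1)×10³/(8.314×758) = 55900/6302 = 8.870.
k_B/k_C = (2.18×10^8/3.89×10^12)·exp(8.870) = 5.604×10^-5 × 7117 = 0.399.
Since E_B < E_C, lowering the temperature improves selectivity toward B.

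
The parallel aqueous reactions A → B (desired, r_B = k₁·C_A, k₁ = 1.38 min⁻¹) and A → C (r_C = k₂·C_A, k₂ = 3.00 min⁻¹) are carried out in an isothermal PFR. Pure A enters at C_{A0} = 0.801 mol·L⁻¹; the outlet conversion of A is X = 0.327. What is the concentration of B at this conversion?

C_A = C_{A0}(1−X) = 0.5391 mol·L⁻¹.
Both paths are first order in A, so the instantaneous fraction to B is constant: dC_B/d(−C_A) = k₁/(k₁+k₂) = 0.3151.
C_B = 0.3151·(C_{A0}−C_A) = 0.3151×0.2619 = 0.0825 mol·L⁻¹.

0.0825 mol·L⁻¹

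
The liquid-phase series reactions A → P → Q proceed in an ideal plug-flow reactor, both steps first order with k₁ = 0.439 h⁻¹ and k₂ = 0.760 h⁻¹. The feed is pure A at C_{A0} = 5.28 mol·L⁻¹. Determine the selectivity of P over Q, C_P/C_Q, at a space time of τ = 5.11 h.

For first-order series with pure A initially, C_P(τ) = k₁C_{A0}/(k₂−k₁)·(e^(−k₁τ) − e^(−k₂τ)).
e^(−k₁τ) = e^(−0.439×5.11) = e^(−2.243) = 0.1061; e^(−k₂τ) = e^(−3.884) = 0.02058.
C_P = 0.439×5.28/(0.760−0.439) × (0.1061−0.02058) = 7.221×0.08553 = 0.6176 mol·L⁻¹.
C_A = C_{A0}e^(−k₁τ) = 0.5603 mol·L⁻¹, so C_Q = C_{A0}−C_A−C_P = 4.102 mol·L⁻¹; C_P/C_Q = 0.151.

0.151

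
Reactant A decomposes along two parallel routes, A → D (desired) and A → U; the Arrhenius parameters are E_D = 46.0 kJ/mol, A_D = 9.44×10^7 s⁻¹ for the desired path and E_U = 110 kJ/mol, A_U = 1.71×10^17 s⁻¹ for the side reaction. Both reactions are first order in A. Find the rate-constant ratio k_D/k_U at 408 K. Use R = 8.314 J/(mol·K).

0.0863

k_D/k_U = (A_D/A_U)·exp[−(E_D−E_U)/(RT)] = (A_D/A_U)·exp[(E_U−E_D)/(RT)].
(E_U−E_D)/(RT) = (110−46.0)×10³/(8.314×408) = 64000/3392 = 18.87.
k_D/k_U = (9.44×10^7/1.71×10^17)·exp(18.87) = 5.520×10^-10 × 1.563×10^8 = 0.0863.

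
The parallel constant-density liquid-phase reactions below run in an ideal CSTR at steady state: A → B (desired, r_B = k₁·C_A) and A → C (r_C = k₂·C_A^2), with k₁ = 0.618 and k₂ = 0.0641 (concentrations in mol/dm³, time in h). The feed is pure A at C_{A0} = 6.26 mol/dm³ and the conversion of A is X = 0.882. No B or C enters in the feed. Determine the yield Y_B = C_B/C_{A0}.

0.819

Exit C_A = C_{A0}(1−X) = 6.26×0.118 = 0.7387 mol/dm³.
A CSTR operates uniformly at the exit composition, giving r_B = 0.4565 and r_C = 0.03498 (each k·C_A^n at C_A = 0.7387).
Fraction of consumed A going to B: r_B/(r_B+r_C) = 0.9288.
C_B = 0.9288·C_{A0}·X = 0.9288×6.26×0.882 = 5.13 mol/dm³; Y_B = C_B/C_{A0} = 0.819.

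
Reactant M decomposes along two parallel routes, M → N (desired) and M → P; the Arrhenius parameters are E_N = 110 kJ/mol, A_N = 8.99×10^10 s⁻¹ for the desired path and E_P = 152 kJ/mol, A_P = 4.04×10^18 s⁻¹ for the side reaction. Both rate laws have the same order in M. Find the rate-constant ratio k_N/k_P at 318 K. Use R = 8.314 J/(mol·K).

0.176

Since both paths have the same order in M, the concentration cancels and S_{N/P} = k_N/k_P = (A_N/A_P)·exp[(E_P−E_N)/(RT)].
(E_P−E_N)/(RT) = (152−110)×10³/(8.314×318) = 42000/2644 = 15.89.
k_N/k_P = (8.99×10^10/4.04×10^18)·exp(15.89) = 2.225×10^-8 × 7.928×10^6 = 0.176.
Since E_N < E_P, lowering the temperature improves selectivity toward N.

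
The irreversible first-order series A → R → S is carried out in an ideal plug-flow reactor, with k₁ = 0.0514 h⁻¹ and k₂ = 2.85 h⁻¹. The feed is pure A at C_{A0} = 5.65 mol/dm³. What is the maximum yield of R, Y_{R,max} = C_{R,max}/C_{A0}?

0.0168

For a first-order series the maximum intermediate yield is C_{R,max}/C_{A0} = (k₁/k₂)^[k₂/(k₂−k₁)].
= (0.0514/2.85)^(2.85/(2.85−0.0514)) = (0.01804)^(1.018) = 0.01675.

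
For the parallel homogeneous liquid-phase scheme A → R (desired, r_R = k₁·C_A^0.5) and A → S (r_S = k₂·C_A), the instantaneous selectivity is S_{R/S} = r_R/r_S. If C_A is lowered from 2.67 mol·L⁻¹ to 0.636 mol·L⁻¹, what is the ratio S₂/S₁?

2.05

S_{R/S} = (k₁/k₂)·C_A^-0.5, so S₂/S₁ = (C_{A,2}/C_{A,1})^-0.5.
= (0.636/2.67)^(-0.5) = (0.2382)^(-0.5) = 2.05.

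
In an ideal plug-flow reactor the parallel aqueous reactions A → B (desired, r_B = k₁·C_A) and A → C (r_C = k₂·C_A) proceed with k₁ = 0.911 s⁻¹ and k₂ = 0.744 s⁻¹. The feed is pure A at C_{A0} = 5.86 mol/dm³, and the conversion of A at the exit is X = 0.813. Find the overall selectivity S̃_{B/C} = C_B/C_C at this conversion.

C_A = C_{A0}(1−X) = 1.096 mol/dm³.
Both paths are first order in A, so the instantaneous fraction to B is constant: dC_B/d(−C_A) = k₁/(k₁+k₂) = 0.5505.
C_B = 0.5505·(C_{A0}−C_A) = 0.5505×4.764 = 2.62 mol/dm³.
C_C = (C_{A0}−C_A)−C_B = 2.142 mol/dm³; S̃_{B/C} = 2.622/2.142 = 1.22.

1.22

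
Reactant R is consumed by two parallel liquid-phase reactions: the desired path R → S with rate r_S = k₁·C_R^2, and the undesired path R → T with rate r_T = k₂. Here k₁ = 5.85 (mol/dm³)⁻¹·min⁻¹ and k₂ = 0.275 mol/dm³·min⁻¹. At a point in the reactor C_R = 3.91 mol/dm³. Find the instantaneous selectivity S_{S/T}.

325

S_{S/T} = r_S/r_T = (k₁·C_R^2)/(k₂) = (k₁/k₂)·C_R^2.
= (5.85×3.910^2) / (0.275) = 89.44/0.2750 = 325.
Since the desired path is higher order in R, keeping C_R high (PFR or concentrated feed) favours S.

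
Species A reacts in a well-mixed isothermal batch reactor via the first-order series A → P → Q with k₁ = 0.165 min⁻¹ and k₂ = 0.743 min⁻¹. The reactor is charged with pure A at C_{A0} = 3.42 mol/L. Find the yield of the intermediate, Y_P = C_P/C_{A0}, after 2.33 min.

For first-order series with pure A initially, C_P(t) = k₁C_{A0}/(k₂−k₁)·(e^(−k₁t) − e^(−k₂t)).
e^(−k₁t) = e^(−0.165×2.33) = e^(−0.3845) = 0.6808; e^(−k₂t) = e^(−1.731) = 0.1771.
C_P = 0.165×3.42/(0.743−0.165) × (0.6808−0.1771) = 0.9763×0.5038 = 0.4918 mol/L.
Y_P = C_P/C_{A0} = 0.4918/3.42 = 0.144.

0.144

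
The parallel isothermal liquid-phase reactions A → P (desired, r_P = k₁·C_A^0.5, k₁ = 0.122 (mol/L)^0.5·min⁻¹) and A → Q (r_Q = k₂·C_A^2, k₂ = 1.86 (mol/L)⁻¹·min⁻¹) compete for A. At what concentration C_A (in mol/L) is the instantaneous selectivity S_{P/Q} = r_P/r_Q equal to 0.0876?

S_{P/Q} = (k₁/k₂)·C_A^-1.5 ⇒ C_A = (S·k₂/k₁)^(1/(-1.5)).
= (0.0876×1.86/0.122)^(-0.6667) = (1.336)^(-0.6667) = 0.825 mol/L.

0.825 mol/L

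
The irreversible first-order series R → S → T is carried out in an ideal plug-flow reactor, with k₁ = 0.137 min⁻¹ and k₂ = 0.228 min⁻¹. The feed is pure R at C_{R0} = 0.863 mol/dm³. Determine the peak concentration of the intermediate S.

Evaluating C_S at τ_opt = ln(k₂/k₁)/(k₂−k₁) gives C_{S,max}/C_{R0} = (k₁/k₂)^[k₂/(k₂−k₁)].
= (0.137/0.228)^(0.228/(0.228−0.137)) = (0.6009)^(2.505) = 0.2791.
C_{S,max} = 0.2791×0.863 = 0.241 mol/dm³.

0.241 mol/dm³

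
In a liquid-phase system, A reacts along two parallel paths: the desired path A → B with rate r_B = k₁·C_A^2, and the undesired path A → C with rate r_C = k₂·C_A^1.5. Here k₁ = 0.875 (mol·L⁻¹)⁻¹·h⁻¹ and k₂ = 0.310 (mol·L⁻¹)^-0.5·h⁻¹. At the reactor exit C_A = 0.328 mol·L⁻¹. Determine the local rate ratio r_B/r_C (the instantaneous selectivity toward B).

S_{B/C} = r_B/r_C = (k₁·C_A^2)/(k₂·C_A^1.5) = (k₁/k₂)·C_A^0.5.
= (0.875×0.3280^2) / (0.310×0.3280^1.5) = 0.09414/0.05823 = 1.62.
Since the desired path is higher order in A, keeping C_A high (PFR or concentrated feed) favours B.

1.62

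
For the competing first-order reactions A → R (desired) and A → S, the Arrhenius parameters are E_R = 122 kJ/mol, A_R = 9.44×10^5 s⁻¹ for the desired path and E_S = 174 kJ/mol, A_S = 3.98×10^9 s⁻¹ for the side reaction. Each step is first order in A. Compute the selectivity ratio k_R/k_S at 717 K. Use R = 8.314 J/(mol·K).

Since both paths have the same order in A, the concentration cancels and S_{R/S} = k_R/k_S = (A_R/A_S)·exp[(E_S−E_R)/(RT)].
(E_S−E_R)/(RT) = (174−122)×10³/(8.314×717) = 52000/5961 = 8.723.
k_R/k_S = (9.44×10^5/3.98×10^9)·exp(8.723) = 2.372×10^-4 × 6144 = 1.46.

1.46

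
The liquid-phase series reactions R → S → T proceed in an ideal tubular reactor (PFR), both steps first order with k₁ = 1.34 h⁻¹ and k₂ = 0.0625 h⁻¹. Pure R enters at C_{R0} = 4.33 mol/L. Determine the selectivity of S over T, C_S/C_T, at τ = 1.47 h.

Solving the coupled first-order balances gives C_S(τ) = [k₁/(k₂−k₁)]·C_{R0}·(e^(−k₁τ) − e^(−k₂τ)).
e^(−k₁τ) = e^(−1.34×1.47) = e^(−1.970) = 0.1395; e^(−k₂τ) = e^(−0.09187) = 0.9122.
C_S = 1.34×4.33/(0.0625−1.34) × (0.1395−0.9122) = (-4.542)×(-0.7727) = 3.510 mol/L.
C_R = C_{R0}e^(−k₁τ) = 0.6040 mol/L, so C_T = C_{R0}−C_R−C_S = 0.2164 mol/L; C_S/C_T = 16.2.

16.2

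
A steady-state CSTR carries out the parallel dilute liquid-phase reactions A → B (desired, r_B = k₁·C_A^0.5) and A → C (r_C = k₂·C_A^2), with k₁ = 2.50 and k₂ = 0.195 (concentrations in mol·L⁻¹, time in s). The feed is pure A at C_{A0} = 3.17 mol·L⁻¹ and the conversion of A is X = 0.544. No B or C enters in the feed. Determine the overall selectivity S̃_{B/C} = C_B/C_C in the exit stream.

7.38

Exit C_A = C_{A0}(1−X) = 3.17×0.456 = 1.446 mol·L⁻¹.
In a CSTR the entire volume is at exit conditions, so r_B = 2.50×1.446^0.5 = 3.006 and r_C = 0.195×1.446^2 = 0.4075.
Overall selectivity = C_B/C_C = r_Bτ/(r_Cτ) = r_B/r_C = 7.38.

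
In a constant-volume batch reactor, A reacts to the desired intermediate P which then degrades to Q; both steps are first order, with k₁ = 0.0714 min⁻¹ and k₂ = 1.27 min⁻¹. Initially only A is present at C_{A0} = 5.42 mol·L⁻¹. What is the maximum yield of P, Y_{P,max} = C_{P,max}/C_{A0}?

At the optimum, C_{P,max}/C_{A0} = (k₁/k₂)^[k₂/(k₂−k₁)].
= (0.0714/1.27)^(1.27/(1.27−0.0714)) = (0.05622)^(1.060) = 0.04736.

0.0474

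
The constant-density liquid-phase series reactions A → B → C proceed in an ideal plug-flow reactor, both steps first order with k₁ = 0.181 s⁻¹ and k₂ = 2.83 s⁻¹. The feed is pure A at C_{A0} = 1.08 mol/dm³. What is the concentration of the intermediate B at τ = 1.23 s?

0.0568 mol/dm³

Solving the coupled first-order balances gives C_B(τ) = [k₁/(k₂−k₁)]·C_{A0}·(e^(−k₁τ) − e^(−k₂τ)).
e^(−k₁τ) = e^(−0.181×1.23) = e^(−0.2226) = 0.8004; e^(−k₂τ) = e^(−3.481) = 0.03078.
C_B = 0.181×1.08/(2.83−0.181) × (0.8004−0.03078) = 0.07379×0.7696 = 0.05679 mol/dm³.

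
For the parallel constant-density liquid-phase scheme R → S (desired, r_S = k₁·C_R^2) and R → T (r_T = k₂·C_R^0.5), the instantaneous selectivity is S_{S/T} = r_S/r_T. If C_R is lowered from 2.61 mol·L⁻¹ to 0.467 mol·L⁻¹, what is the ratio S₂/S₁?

S_{S/T} = (k₁/k₂)·C_R^1.5, so S₂/S₁ = (C_{R,2}/C_{R,1})^1.5.
= (0.467/2.61)^1.5 = (0.1789)^1.5 = 0.0757.

0.0757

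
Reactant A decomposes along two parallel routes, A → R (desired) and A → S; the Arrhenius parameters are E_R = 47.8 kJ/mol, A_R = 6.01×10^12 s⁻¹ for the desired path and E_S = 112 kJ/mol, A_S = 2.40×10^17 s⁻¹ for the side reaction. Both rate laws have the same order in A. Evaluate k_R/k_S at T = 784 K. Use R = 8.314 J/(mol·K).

0.474

With equal orders, S_{R/S} = k_R/k_S = (A_R/A_S)·exp[(E_S−E_R)/(RT)].
(E_S−E_R)/(RT) = (112−47.8)×10³/(8.314×784) = 64200/6518 = 9.849.
k_R/k_S = (6.01×10^12/2.40×10^17)·exp(9.849) = 2.504×10^-5 × 18947 = 0.474.
Since E_R < E_S, lowering the temperature improves selectivity toward R.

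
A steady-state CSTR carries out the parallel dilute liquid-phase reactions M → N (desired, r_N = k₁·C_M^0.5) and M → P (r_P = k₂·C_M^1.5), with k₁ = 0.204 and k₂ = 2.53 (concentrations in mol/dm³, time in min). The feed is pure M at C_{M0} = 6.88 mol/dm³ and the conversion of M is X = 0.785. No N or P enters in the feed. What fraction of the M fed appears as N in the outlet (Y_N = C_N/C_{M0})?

0.0406

Exit C_M = C_{M0}(1−X) = 6.88×0.215 = 1.479 mol/dm³.
In a CSTR the entire volume is at exit conditions, so r_N = 0.204×1.479^0.5 = 0.2481 and r_P = 2.53×1.479^1.5 = 4.552.
Fraction of consumed M going to N: r_N/(r_N+r_P) = 0.05169.
C_N = 0.05169·C_{M0}·X = 0.05169×6.88×0.785 = 0.279 mol/dm³; Y_N = C_N/C_{M0} = 0.0406.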